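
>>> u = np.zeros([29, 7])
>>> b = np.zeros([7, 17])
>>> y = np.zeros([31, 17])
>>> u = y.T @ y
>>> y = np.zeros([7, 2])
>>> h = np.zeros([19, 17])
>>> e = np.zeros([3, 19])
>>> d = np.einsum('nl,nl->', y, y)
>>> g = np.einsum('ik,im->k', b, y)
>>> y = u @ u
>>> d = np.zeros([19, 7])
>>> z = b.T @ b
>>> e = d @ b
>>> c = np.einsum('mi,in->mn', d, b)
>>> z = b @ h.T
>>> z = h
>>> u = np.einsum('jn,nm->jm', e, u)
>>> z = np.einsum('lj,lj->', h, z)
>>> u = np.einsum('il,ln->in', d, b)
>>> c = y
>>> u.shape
(19, 17)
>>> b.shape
(7, 17)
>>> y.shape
(17, 17)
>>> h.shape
(19, 17)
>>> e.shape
(19, 17)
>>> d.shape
(19, 7)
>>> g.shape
(17,)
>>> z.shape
()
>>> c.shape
(17, 17)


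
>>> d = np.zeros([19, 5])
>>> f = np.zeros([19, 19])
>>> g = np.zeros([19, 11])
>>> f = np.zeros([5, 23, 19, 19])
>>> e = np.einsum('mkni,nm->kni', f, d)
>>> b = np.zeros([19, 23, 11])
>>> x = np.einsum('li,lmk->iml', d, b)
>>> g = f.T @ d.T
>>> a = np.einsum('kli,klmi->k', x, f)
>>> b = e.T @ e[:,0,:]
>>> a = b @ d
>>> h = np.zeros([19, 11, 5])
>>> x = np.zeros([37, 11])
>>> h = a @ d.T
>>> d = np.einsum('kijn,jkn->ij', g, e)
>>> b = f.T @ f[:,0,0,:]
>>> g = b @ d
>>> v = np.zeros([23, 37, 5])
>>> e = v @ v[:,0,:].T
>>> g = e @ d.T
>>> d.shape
(19, 23)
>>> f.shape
(5, 23, 19, 19)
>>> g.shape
(23, 37, 19)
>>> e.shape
(23, 37, 23)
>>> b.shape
(19, 19, 23, 19)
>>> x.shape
(37, 11)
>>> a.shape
(19, 19, 5)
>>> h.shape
(19, 19, 19)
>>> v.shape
(23, 37, 5)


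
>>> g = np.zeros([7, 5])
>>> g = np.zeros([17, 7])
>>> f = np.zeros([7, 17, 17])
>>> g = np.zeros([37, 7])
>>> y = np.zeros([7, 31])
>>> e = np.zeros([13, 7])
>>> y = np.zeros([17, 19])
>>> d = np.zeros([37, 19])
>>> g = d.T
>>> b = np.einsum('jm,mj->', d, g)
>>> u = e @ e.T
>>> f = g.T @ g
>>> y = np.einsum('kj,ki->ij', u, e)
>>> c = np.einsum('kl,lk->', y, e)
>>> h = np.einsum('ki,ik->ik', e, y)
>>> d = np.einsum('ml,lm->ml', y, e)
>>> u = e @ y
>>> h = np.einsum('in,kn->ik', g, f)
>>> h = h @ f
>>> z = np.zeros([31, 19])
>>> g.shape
(19, 37)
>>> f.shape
(37, 37)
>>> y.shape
(7, 13)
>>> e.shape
(13, 7)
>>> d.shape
(7, 13)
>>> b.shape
()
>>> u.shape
(13, 13)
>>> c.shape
()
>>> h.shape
(19, 37)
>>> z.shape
(31, 19)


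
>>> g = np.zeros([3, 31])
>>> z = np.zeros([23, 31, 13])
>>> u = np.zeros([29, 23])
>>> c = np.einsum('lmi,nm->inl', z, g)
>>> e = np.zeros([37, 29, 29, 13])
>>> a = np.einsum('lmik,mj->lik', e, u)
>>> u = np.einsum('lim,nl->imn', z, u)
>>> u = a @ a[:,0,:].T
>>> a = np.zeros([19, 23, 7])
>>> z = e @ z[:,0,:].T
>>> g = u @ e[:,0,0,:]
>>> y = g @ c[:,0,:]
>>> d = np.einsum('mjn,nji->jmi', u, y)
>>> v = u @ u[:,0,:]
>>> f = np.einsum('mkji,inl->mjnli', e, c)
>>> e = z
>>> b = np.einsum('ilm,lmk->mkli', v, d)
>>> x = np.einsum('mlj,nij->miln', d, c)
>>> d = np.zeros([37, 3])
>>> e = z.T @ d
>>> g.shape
(37, 29, 13)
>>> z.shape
(37, 29, 29, 23)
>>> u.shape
(37, 29, 37)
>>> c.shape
(13, 3, 23)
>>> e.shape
(23, 29, 29, 3)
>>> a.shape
(19, 23, 7)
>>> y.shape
(37, 29, 23)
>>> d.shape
(37, 3)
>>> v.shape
(37, 29, 37)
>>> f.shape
(37, 29, 3, 23, 13)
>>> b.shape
(37, 23, 29, 37)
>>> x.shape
(29, 3, 37, 13)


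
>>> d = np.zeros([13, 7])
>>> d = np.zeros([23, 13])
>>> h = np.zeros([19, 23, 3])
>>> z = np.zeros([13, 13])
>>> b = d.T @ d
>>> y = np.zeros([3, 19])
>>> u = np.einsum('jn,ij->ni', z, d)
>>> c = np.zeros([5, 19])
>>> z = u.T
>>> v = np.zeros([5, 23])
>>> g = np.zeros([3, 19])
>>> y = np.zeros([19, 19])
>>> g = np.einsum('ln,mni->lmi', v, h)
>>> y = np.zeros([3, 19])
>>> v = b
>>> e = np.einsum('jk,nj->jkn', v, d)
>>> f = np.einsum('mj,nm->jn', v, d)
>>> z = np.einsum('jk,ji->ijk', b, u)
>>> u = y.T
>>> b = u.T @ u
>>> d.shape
(23, 13)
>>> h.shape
(19, 23, 3)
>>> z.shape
(23, 13, 13)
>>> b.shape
(3, 3)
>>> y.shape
(3, 19)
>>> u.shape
(19, 3)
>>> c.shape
(5, 19)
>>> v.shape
(13, 13)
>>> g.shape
(5, 19, 3)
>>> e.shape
(13, 13, 23)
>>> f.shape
(13, 23)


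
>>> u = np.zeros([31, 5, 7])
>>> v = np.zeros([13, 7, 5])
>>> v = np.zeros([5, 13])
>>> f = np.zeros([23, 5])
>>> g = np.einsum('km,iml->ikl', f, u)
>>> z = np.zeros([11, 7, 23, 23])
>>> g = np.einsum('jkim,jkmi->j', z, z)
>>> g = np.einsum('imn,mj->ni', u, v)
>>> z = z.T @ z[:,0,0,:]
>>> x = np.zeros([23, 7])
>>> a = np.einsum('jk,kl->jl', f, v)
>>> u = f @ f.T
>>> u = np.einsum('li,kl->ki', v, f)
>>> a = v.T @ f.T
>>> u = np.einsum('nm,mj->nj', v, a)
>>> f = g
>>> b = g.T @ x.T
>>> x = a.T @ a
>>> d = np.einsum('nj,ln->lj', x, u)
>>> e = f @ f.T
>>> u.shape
(5, 23)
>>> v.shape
(5, 13)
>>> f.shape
(7, 31)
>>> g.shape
(7, 31)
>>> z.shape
(23, 23, 7, 23)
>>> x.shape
(23, 23)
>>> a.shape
(13, 23)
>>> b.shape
(31, 23)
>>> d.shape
(5, 23)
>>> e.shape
(7, 7)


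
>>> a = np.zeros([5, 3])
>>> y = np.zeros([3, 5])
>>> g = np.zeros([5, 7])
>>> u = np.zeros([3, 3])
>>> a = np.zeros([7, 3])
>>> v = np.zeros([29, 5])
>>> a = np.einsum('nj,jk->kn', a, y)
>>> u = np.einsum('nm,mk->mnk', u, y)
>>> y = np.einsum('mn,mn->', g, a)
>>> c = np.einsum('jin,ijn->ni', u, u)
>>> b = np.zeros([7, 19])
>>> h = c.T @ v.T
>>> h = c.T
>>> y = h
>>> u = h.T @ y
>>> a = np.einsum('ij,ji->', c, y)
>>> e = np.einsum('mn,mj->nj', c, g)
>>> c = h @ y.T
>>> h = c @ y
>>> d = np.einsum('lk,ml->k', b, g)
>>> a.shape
()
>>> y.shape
(3, 5)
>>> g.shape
(5, 7)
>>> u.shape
(5, 5)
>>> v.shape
(29, 5)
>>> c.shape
(3, 3)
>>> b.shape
(7, 19)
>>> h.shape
(3, 5)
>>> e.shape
(3, 7)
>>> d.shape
(19,)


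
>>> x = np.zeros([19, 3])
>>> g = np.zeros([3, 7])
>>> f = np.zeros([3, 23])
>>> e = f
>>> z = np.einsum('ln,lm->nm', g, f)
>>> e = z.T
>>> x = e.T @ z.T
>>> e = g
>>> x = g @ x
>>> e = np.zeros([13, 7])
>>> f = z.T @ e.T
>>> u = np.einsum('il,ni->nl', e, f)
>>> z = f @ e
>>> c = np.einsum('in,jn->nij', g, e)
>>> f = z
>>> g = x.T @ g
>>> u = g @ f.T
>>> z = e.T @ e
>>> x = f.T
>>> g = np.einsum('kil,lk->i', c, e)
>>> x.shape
(7, 23)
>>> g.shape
(3,)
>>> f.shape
(23, 7)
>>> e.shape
(13, 7)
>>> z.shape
(7, 7)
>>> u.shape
(7, 23)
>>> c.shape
(7, 3, 13)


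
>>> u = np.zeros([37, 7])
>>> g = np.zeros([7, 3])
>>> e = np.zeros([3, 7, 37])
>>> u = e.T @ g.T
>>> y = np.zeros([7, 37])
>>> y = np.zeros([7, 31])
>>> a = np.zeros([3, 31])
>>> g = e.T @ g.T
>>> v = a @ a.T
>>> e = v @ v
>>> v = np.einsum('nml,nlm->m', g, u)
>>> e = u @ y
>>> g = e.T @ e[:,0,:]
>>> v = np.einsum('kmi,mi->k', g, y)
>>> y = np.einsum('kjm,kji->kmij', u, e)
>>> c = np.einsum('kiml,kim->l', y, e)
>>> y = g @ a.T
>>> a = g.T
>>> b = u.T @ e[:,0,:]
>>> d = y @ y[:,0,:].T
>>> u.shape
(37, 7, 7)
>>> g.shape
(31, 7, 31)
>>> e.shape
(37, 7, 31)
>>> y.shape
(31, 7, 3)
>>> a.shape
(31, 7, 31)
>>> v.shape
(31,)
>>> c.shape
(7,)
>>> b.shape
(7, 7, 31)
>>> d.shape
(31, 7, 31)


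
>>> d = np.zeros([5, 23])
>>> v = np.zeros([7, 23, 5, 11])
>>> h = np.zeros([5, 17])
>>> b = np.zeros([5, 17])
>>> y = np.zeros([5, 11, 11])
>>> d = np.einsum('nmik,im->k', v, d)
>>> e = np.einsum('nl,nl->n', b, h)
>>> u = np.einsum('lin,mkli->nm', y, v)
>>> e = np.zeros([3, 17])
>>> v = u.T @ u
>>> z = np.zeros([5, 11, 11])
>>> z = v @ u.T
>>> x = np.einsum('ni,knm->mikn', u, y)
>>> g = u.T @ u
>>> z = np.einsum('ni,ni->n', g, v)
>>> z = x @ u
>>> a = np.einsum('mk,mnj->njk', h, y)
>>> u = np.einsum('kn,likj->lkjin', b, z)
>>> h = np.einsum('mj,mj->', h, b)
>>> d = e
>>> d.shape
(3, 17)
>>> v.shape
(7, 7)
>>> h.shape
()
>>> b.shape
(5, 17)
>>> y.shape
(5, 11, 11)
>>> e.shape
(3, 17)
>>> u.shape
(11, 5, 7, 7, 17)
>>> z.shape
(11, 7, 5, 7)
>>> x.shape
(11, 7, 5, 11)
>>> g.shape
(7, 7)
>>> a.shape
(11, 11, 17)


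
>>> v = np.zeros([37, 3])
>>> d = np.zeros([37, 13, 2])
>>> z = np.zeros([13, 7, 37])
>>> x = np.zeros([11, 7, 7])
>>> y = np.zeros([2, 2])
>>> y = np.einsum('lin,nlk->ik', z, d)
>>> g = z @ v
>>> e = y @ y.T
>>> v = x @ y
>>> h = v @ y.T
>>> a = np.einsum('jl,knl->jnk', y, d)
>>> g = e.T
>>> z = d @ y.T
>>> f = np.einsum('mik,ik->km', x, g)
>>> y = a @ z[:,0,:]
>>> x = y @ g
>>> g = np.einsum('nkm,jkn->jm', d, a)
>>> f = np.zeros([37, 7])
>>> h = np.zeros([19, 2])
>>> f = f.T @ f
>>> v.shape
(11, 7, 2)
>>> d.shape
(37, 13, 2)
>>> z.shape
(37, 13, 7)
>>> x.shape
(7, 13, 7)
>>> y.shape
(7, 13, 7)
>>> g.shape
(7, 2)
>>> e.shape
(7, 7)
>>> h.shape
(19, 2)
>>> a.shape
(7, 13, 37)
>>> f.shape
(7, 7)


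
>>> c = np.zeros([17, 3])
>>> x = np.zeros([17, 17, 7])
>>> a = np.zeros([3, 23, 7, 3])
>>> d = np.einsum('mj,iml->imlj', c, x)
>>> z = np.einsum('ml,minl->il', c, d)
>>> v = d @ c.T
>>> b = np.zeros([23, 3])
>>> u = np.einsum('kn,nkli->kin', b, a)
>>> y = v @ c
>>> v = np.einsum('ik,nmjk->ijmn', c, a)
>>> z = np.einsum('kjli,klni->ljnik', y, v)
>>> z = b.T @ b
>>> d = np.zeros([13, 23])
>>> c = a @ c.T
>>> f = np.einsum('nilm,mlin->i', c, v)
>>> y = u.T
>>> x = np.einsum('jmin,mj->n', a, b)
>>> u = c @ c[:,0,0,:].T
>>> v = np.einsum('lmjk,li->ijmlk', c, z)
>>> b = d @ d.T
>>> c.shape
(3, 23, 7, 17)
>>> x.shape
(3,)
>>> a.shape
(3, 23, 7, 3)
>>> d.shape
(13, 23)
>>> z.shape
(3, 3)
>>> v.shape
(3, 7, 23, 3, 17)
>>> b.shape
(13, 13)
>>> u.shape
(3, 23, 7, 3)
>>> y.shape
(3, 3, 23)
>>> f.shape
(23,)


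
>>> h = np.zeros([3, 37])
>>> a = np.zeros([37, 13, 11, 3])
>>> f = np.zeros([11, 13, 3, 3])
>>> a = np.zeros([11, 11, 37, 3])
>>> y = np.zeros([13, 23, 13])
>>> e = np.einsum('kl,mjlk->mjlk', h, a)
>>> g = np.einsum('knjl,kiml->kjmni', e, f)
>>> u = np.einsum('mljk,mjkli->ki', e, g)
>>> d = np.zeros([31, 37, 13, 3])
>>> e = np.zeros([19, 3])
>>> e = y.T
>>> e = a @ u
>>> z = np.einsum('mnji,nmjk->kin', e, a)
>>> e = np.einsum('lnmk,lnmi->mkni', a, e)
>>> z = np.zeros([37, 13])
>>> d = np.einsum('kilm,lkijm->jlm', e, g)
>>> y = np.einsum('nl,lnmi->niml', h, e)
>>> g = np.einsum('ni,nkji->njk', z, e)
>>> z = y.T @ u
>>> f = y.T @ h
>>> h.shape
(3, 37)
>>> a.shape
(11, 11, 37, 3)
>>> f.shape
(37, 11, 13, 37)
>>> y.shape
(3, 13, 11, 37)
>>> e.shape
(37, 3, 11, 13)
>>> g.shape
(37, 11, 3)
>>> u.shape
(3, 13)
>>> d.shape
(11, 11, 13)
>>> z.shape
(37, 11, 13, 13)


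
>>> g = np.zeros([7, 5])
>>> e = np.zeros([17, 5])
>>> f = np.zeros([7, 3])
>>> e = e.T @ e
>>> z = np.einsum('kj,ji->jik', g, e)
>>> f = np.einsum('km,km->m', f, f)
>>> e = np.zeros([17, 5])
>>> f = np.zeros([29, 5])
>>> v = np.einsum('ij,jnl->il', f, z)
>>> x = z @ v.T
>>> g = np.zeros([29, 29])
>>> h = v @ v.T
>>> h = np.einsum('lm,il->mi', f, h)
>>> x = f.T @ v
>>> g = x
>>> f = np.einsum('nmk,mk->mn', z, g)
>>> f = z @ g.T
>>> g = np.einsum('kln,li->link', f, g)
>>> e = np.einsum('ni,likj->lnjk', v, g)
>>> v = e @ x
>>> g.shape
(5, 7, 5, 5)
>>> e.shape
(5, 29, 5, 5)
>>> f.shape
(5, 5, 5)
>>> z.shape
(5, 5, 7)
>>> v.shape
(5, 29, 5, 7)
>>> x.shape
(5, 7)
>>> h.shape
(5, 29)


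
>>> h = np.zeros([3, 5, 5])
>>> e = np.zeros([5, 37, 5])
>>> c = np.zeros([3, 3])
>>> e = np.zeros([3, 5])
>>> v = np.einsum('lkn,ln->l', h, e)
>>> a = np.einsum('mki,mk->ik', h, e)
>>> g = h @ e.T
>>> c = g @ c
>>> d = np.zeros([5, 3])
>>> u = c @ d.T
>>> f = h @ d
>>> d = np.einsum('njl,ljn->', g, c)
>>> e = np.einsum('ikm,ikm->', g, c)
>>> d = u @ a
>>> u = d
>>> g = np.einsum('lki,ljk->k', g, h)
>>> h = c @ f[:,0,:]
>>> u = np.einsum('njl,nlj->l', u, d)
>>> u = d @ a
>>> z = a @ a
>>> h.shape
(3, 5, 3)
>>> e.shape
()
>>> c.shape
(3, 5, 3)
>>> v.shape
(3,)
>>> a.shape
(5, 5)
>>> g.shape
(5,)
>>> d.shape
(3, 5, 5)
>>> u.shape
(3, 5, 5)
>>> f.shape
(3, 5, 3)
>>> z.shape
(5, 5)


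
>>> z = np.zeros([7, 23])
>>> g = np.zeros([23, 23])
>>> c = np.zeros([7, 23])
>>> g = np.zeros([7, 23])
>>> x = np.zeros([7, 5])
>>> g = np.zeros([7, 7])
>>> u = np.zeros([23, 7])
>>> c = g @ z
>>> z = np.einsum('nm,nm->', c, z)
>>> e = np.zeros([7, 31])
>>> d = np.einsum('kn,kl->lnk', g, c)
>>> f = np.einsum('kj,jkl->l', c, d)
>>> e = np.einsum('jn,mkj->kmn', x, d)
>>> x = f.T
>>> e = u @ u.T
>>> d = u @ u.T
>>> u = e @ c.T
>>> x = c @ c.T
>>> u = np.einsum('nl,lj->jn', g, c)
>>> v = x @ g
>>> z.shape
()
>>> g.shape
(7, 7)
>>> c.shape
(7, 23)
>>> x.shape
(7, 7)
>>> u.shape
(23, 7)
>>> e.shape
(23, 23)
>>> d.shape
(23, 23)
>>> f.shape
(7,)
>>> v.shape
(7, 7)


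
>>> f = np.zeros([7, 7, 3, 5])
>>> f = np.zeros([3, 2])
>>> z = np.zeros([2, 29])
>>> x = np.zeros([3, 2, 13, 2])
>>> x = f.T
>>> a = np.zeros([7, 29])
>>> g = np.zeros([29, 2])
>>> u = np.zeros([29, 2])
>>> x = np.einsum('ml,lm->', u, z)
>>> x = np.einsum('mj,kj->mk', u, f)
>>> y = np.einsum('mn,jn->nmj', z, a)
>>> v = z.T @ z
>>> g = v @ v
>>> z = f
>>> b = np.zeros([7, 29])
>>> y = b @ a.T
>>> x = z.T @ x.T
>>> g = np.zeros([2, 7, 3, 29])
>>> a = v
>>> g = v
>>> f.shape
(3, 2)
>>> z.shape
(3, 2)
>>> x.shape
(2, 29)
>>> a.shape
(29, 29)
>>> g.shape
(29, 29)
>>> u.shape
(29, 2)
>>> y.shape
(7, 7)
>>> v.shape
(29, 29)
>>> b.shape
(7, 29)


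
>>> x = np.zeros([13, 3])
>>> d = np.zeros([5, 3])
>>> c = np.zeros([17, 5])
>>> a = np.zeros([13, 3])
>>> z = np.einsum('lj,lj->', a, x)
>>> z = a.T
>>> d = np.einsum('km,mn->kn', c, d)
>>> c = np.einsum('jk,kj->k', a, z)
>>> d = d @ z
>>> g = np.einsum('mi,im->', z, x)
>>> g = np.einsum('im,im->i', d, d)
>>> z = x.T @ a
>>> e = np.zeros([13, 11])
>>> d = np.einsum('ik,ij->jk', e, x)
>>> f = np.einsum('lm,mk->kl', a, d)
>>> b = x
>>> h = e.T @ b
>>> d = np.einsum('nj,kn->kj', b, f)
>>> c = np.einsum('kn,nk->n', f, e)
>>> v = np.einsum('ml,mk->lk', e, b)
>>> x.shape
(13, 3)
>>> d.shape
(11, 3)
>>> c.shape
(13,)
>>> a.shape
(13, 3)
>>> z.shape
(3, 3)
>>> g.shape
(17,)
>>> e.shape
(13, 11)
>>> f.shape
(11, 13)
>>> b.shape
(13, 3)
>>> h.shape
(11, 3)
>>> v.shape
(11, 3)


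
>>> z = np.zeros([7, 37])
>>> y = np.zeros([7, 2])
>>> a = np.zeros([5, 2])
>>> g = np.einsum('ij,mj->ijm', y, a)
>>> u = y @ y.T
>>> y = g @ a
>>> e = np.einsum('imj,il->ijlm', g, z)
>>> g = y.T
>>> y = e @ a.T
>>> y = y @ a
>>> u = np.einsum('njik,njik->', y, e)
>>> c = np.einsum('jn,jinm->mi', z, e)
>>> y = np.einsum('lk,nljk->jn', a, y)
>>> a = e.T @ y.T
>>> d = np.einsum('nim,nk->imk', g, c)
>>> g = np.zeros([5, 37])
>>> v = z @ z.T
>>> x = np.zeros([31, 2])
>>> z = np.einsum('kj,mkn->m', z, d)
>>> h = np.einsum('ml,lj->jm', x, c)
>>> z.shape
(2,)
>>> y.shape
(37, 7)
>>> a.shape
(2, 37, 5, 37)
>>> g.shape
(5, 37)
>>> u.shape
()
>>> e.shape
(7, 5, 37, 2)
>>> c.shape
(2, 5)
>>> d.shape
(2, 7, 5)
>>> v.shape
(7, 7)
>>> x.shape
(31, 2)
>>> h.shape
(5, 31)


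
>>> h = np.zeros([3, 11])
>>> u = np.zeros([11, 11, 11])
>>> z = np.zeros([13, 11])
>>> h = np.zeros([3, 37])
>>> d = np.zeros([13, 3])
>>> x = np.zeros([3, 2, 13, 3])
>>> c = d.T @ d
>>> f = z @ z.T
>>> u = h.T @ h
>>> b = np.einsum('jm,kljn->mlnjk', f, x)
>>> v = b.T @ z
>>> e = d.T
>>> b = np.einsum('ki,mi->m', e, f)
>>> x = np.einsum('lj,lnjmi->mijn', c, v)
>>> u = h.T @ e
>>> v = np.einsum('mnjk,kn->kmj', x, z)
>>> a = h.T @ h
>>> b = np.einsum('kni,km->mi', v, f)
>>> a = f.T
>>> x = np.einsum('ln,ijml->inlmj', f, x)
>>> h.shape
(3, 37)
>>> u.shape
(37, 13)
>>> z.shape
(13, 11)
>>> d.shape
(13, 3)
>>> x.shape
(2, 13, 13, 3, 11)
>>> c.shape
(3, 3)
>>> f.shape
(13, 13)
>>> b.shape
(13, 3)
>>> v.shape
(13, 2, 3)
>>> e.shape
(3, 13)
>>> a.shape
(13, 13)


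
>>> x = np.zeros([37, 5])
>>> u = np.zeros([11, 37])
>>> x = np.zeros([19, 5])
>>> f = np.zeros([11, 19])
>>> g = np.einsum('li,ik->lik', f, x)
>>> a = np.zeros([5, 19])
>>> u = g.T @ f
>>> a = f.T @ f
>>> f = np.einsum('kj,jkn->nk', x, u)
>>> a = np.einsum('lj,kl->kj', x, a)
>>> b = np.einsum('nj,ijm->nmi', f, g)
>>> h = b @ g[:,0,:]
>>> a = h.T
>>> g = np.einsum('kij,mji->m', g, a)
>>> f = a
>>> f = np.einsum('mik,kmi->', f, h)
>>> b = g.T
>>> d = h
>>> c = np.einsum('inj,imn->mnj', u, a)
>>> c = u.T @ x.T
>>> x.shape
(19, 5)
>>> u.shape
(5, 19, 19)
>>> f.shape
()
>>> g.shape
(5,)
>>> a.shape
(5, 5, 19)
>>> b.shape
(5,)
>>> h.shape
(19, 5, 5)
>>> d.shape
(19, 5, 5)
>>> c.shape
(19, 19, 19)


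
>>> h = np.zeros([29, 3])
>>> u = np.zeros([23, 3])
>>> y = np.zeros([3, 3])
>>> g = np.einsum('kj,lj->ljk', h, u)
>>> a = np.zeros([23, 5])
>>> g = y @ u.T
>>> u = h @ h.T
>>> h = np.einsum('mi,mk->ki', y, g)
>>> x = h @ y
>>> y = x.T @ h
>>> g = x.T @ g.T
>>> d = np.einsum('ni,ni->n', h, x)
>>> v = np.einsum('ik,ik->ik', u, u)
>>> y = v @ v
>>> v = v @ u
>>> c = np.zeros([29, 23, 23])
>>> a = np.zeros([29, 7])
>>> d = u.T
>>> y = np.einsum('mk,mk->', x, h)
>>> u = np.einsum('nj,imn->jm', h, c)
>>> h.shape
(23, 3)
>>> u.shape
(3, 23)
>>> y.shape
()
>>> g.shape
(3, 3)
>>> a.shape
(29, 7)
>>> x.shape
(23, 3)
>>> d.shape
(29, 29)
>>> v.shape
(29, 29)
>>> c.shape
(29, 23, 23)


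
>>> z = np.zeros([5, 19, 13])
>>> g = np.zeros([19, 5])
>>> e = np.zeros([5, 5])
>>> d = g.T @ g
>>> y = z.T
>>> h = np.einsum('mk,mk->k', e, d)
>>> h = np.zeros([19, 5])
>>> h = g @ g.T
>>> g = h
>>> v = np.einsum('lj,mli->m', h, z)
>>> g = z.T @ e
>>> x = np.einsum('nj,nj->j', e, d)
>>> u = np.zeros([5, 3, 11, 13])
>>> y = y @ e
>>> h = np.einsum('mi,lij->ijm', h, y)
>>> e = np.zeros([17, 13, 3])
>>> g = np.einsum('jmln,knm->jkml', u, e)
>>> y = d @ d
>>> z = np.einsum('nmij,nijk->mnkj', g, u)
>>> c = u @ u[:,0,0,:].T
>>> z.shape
(17, 5, 13, 11)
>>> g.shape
(5, 17, 3, 11)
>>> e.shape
(17, 13, 3)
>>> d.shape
(5, 5)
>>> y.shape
(5, 5)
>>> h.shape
(19, 5, 19)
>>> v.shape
(5,)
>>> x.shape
(5,)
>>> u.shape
(5, 3, 11, 13)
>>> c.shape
(5, 3, 11, 5)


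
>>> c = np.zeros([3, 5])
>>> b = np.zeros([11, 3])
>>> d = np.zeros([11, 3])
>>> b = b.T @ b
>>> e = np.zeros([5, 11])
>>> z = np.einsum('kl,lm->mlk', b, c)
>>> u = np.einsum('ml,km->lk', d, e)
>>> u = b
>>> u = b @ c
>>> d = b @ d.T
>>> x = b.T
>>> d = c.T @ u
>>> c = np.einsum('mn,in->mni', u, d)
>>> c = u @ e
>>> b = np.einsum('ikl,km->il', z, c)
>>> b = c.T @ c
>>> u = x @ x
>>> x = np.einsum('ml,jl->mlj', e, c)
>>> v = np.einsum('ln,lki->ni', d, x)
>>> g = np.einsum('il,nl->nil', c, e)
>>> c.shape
(3, 11)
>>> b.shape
(11, 11)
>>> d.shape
(5, 5)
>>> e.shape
(5, 11)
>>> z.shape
(5, 3, 3)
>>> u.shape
(3, 3)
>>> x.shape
(5, 11, 3)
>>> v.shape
(5, 3)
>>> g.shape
(5, 3, 11)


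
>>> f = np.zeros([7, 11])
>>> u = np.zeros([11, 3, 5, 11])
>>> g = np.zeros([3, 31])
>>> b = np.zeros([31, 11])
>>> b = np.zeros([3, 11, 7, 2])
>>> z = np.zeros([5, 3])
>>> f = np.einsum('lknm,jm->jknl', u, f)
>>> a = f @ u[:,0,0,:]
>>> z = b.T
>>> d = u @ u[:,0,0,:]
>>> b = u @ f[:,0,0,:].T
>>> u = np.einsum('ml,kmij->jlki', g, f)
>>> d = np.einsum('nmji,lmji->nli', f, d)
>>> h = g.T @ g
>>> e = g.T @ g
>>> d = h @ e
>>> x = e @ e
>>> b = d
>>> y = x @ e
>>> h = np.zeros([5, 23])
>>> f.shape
(7, 3, 5, 11)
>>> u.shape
(11, 31, 7, 5)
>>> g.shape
(3, 31)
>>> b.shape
(31, 31)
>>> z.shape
(2, 7, 11, 3)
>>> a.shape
(7, 3, 5, 11)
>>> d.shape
(31, 31)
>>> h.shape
(5, 23)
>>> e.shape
(31, 31)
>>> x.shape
(31, 31)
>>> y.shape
(31, 31)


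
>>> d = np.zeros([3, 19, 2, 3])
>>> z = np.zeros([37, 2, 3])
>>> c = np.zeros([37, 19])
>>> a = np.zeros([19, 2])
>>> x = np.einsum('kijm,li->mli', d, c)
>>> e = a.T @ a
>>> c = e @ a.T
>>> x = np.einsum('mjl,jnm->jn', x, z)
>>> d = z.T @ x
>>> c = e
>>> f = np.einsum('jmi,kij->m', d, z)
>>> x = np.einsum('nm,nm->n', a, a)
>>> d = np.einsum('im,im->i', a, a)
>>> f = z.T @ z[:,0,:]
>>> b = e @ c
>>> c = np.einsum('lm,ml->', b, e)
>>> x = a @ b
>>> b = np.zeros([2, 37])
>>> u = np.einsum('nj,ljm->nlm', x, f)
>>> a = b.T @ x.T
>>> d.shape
(19,)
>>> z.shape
(37, 2, 3)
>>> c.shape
()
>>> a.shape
(37, 19)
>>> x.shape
(19, 2)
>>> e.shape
(2, 2)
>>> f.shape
(3, 2, 3)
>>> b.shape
(2, 37)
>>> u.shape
(19, 3, 3)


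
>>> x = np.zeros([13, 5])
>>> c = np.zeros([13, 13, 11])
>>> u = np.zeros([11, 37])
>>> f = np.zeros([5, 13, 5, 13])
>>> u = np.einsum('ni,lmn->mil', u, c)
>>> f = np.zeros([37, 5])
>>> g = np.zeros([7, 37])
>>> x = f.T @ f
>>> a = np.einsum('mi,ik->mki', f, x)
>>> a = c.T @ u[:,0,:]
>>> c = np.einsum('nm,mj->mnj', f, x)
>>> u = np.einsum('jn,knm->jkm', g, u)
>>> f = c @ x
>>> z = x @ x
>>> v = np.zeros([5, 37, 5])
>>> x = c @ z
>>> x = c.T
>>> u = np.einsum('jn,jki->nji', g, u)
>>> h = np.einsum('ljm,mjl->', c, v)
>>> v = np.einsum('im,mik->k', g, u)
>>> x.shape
(5, 37, 5)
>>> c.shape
(5, 37, 5)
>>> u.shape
(37, 7, 13)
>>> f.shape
(5, 37, 5)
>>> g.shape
(7, 37)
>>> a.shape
(11, 13, 13)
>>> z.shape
(5, 5)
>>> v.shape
(13,)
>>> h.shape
()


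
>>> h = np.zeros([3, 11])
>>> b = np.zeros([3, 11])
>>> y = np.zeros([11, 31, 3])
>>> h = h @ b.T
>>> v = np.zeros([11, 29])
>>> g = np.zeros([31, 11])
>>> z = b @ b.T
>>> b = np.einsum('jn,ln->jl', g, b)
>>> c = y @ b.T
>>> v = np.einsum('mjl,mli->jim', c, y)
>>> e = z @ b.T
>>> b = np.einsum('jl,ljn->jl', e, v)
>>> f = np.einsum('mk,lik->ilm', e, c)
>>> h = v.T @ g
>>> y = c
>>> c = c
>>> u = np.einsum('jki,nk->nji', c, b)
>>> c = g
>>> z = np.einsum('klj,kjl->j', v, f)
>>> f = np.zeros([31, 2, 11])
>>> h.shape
(11, 3, 11)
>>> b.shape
(3, 31)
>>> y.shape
(11, 31, 31)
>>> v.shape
(31, 3, 11)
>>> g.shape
(31, 11)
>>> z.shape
(11,)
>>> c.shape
(31, 11)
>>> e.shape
(3, 31)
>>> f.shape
(31, 2, 11)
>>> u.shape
(3, 11, 31)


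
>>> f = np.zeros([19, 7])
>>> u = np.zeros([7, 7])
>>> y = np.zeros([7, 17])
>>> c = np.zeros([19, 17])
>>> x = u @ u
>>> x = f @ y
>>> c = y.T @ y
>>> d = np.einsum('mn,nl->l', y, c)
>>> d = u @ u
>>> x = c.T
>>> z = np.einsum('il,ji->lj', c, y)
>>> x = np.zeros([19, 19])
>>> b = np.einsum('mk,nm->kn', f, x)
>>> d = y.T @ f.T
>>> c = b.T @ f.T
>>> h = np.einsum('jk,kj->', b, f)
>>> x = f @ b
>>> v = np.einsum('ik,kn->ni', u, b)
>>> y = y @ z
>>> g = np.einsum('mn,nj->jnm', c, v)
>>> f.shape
(19, 7)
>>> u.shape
(7, 7)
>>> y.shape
(7, 7)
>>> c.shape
(19, 19)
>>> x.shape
(19, 19)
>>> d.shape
(17, 19)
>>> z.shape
(17, 7)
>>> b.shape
(7, 19)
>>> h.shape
()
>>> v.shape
(19, 7)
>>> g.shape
(7, 19, 19)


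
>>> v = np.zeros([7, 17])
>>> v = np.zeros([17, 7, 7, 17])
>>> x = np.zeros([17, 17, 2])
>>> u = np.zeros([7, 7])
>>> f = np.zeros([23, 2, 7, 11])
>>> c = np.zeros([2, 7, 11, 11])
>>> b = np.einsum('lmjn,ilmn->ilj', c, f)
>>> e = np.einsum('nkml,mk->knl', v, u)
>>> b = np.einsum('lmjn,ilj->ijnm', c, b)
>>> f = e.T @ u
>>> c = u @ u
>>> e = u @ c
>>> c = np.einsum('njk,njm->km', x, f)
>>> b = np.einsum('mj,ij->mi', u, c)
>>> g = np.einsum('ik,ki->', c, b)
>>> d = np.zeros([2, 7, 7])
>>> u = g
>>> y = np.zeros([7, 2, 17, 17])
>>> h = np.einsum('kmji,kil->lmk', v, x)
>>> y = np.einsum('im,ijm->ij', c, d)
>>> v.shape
(17, 7, 7, 17)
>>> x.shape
(17, 17, 2)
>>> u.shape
()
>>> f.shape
(17, 17, 7)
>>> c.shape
(2, 7)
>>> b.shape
(7, 2)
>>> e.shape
(7, 7)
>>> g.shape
()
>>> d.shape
(2, 7, 7)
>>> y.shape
(2, 7)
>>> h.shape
(2, 7, 17)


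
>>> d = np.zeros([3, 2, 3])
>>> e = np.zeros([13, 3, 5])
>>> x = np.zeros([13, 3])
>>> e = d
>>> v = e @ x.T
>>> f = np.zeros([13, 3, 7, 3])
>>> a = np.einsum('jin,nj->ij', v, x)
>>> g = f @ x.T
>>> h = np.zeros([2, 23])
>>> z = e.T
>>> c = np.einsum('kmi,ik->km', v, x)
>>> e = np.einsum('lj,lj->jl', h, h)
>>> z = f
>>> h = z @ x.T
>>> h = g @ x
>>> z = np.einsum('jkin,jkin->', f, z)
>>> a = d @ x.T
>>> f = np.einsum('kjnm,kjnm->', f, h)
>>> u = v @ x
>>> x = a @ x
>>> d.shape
(3, 2, 3)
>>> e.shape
(23, 2)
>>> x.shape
(3, 2, 3)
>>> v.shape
(3, 2, 13)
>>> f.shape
()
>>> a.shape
(3, 2, 13)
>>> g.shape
(13, 3, 7, 13)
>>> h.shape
(13, 3, 7, 3)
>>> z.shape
()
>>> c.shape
(3, 2)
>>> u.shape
(3, 2, 3)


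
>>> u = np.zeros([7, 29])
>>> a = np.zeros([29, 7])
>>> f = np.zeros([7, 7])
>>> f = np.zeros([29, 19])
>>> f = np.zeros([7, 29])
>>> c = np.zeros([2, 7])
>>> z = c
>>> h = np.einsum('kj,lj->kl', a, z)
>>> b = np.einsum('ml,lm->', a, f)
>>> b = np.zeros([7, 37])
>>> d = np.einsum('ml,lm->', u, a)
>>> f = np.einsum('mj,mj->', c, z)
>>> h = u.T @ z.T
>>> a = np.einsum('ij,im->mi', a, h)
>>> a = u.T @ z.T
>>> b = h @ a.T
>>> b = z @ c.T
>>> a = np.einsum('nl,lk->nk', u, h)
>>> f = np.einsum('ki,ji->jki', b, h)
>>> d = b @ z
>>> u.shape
(7, 29)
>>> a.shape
(7, 2)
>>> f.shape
(29, 2, 2)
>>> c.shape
(2, 7)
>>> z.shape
(2, 7)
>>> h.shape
(29, 2)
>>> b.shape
(2, 2)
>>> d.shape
(2, 7)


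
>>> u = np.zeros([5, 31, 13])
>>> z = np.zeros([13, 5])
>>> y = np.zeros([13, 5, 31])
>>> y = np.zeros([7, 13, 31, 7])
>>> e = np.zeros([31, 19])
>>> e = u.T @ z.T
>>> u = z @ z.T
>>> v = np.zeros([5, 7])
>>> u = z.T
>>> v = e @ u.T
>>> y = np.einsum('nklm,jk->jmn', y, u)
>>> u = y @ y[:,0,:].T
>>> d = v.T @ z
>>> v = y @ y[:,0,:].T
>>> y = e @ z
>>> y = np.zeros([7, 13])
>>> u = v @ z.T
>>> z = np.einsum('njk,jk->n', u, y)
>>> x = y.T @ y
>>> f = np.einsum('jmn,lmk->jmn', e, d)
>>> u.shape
(5, 7, 13)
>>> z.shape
(5,)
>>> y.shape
(7, 13)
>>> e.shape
(13, 31, 13)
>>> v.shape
(5, 7, 5)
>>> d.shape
(5, 31, 5)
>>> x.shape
(13, 13)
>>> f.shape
(13, 31, 13)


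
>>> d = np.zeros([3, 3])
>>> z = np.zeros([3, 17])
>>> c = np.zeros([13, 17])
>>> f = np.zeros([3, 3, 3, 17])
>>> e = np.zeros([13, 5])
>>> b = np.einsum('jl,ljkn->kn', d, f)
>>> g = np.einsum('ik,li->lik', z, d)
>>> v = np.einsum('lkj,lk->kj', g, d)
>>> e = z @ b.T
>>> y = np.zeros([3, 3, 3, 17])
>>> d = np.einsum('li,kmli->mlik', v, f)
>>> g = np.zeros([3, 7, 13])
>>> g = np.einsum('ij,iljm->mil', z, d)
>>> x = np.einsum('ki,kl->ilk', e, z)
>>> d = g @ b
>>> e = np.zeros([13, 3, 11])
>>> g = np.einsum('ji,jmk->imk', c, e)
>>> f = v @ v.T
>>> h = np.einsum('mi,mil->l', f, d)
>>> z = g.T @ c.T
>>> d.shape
(3, 3, 17)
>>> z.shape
(11, 3, 13)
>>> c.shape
(13, 17)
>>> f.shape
(3, 3)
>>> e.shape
(13, 3, 11)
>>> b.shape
(3, 17)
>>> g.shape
(17, 3, 11)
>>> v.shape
(3, 17)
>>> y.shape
(3, 3, 3, 17)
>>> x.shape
(3, 17, 3)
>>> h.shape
(17,)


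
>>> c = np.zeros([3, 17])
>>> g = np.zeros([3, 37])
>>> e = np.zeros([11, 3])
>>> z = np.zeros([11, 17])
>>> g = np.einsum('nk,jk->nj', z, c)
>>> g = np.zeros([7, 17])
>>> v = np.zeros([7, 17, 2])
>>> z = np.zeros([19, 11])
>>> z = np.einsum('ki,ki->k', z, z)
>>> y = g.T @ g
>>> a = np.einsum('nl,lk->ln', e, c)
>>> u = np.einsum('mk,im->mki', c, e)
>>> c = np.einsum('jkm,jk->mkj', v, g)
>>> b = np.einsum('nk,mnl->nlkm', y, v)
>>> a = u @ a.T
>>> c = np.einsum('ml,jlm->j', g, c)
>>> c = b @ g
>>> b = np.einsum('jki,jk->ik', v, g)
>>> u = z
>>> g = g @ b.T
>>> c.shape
(17, 2, 17, 17)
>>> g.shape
(7, 2)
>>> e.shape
(11, 3)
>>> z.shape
(19,)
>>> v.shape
(7, 17, 2)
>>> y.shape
(17, 17)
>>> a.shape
(3, 17, 3)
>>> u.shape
(19,)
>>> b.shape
(2, 17)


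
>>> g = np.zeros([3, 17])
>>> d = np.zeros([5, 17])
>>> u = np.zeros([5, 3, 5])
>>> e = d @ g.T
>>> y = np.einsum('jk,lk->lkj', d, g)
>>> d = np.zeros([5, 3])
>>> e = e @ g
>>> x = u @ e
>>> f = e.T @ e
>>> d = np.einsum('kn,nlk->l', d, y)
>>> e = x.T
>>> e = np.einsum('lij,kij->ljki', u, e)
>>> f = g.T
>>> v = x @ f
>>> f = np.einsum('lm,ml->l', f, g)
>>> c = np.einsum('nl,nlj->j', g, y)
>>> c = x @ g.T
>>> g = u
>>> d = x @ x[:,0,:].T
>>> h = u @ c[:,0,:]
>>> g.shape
(5, 3, 5)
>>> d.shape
(5, 3, 5)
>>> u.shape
(5, 3, 5)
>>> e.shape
(5, 5, 17, 3)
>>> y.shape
(3, 17, 5)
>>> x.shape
(5, 3, 17)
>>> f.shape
(17,)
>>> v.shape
(5, 3, 3)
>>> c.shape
(5, 3, 3)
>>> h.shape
(5, 3, 3)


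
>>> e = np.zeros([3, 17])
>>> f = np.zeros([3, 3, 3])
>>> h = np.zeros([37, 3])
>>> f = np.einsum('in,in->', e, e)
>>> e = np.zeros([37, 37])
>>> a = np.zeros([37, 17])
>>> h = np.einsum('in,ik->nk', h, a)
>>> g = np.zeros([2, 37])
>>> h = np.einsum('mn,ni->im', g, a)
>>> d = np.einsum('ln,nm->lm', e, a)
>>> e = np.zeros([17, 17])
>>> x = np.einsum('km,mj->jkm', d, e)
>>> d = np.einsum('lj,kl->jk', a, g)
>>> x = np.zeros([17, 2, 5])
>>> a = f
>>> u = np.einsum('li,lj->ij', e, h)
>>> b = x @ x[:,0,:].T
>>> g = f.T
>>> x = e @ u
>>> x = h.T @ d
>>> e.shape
(17, 17)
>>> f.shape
()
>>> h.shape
(17, 2)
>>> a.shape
()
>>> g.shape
()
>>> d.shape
(17, 2)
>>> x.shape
(2, 2)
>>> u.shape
(17, 2)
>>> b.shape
(17, 2, 17)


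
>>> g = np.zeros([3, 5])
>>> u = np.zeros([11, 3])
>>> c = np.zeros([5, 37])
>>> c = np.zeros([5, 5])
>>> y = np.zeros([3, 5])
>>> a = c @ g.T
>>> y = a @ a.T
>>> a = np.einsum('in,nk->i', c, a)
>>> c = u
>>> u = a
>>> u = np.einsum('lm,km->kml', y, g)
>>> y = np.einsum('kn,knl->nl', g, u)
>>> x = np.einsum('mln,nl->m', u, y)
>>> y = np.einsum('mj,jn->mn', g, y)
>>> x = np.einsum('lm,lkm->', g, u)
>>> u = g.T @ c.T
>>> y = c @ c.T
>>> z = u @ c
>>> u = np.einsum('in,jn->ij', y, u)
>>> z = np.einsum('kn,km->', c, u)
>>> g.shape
(3, 5)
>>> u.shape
(11, 5)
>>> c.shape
(11, 3)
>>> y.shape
(11, 11)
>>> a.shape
(5,)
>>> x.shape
()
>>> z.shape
()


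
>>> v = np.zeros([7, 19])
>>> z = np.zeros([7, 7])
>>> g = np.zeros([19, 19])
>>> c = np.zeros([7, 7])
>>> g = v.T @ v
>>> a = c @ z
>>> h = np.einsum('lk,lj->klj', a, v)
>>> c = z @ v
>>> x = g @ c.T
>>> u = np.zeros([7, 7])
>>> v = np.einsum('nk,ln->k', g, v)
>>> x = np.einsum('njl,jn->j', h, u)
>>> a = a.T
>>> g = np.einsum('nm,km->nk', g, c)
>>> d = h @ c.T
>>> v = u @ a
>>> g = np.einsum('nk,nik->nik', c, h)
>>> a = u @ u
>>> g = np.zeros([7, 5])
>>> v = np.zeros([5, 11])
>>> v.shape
(5, 11)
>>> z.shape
(7, 7)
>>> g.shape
(7, 5)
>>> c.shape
(7, 19)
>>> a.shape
(7, 7)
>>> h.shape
(7, 7, 19)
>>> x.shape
(7,)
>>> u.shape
(7, 7)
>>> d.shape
(7, 7, 7)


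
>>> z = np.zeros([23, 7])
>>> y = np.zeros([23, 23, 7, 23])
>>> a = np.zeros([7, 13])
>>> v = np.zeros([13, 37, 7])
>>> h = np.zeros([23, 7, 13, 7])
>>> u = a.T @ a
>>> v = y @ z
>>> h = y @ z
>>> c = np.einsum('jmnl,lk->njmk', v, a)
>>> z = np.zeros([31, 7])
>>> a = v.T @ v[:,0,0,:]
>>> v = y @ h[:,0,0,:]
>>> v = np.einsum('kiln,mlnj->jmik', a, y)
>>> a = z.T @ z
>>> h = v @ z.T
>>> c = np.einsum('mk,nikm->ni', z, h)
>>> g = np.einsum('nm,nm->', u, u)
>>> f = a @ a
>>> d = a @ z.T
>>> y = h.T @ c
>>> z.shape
(31, 7)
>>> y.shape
(31, 7, 23, 23)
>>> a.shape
(7, 7)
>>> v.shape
(23, 23, 7, 7)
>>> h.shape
(23, 23, 7, 31)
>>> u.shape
(13, 13)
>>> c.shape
(23, 23)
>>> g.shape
()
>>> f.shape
(7, 7)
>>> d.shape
(7, 31)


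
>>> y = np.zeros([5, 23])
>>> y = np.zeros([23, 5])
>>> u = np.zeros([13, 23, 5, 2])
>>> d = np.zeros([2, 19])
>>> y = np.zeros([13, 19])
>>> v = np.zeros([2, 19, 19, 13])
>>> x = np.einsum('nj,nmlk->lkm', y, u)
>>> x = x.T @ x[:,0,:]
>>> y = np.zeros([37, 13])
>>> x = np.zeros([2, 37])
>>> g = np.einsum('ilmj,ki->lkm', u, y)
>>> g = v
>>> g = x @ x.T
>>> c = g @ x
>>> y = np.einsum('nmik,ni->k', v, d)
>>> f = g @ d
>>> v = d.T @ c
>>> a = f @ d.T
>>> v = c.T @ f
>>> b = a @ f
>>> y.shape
(13,)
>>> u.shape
(13, 23, 5, 2)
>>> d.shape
(2, 19)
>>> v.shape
(37, 19)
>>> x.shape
(2, 37)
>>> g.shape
(2, 2)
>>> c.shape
(2, 37)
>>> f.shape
(2, 19)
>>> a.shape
(2, 2)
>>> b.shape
(2, 19)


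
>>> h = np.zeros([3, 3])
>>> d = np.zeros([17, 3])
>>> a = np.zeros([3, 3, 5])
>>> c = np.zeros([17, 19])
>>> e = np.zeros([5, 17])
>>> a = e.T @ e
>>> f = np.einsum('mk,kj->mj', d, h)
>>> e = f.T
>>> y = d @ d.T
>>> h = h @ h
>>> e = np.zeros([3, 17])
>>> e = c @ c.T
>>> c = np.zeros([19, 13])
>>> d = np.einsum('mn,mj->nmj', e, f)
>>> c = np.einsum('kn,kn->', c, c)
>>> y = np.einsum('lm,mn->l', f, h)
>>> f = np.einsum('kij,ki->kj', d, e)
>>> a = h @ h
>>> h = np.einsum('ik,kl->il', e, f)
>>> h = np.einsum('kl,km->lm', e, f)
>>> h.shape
(17, 3)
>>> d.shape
(17, 17, 3)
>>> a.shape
(3, 3)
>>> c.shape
()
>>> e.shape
(17, 17)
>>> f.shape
(17, 3)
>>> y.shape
(17,)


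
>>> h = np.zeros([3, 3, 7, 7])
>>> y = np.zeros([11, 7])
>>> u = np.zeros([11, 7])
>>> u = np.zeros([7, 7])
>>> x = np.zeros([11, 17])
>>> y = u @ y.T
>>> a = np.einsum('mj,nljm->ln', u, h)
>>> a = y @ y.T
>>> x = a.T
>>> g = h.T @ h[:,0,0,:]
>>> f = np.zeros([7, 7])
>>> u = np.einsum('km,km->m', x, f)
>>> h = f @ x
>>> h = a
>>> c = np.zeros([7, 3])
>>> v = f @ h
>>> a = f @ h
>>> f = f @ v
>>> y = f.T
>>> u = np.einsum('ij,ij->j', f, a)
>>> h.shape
(7, 7)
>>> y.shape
(7, 7)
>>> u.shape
(7,)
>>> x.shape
(7, 7)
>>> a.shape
(7, 7)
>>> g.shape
(7, 7, 3, 7)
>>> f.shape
(7, 7)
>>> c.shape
(7, 3)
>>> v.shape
(7, 7)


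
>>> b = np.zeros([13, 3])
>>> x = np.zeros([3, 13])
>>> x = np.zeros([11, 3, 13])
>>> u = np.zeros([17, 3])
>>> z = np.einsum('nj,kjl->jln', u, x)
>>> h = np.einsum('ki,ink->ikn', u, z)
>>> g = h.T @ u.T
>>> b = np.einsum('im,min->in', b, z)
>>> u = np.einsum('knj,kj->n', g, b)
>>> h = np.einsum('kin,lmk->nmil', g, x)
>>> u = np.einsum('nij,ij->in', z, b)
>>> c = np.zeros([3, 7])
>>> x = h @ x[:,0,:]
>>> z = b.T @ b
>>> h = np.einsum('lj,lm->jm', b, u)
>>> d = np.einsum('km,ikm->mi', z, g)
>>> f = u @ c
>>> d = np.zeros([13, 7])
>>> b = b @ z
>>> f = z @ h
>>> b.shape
(13, 17)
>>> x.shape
(17, 3, 17, 13)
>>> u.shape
(13, 3)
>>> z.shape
(17, 17)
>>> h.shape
(17, 3)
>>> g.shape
(13, 17, 17)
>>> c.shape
(3, 7)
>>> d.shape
(13, 7)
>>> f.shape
(17, 3)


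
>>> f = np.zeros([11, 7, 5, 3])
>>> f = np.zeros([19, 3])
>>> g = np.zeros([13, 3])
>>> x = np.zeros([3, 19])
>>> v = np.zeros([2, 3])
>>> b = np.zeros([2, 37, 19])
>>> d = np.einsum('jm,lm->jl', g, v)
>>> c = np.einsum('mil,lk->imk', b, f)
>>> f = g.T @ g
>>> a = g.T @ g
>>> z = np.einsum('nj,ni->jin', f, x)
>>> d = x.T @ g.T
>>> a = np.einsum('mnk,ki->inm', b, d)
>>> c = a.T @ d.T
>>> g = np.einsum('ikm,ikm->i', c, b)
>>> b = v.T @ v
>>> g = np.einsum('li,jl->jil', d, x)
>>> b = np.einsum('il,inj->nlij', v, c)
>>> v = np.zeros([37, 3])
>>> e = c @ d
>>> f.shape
(3, 3)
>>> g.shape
(3, 13, 19)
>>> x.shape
(3, 19)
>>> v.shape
(37, 3)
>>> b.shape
(37, 3, 2, 19)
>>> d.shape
(19, 13)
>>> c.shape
(2, 37, 19)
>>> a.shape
(13, 37, 2)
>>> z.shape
(3, 19, 3)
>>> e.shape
(2, 37, 13)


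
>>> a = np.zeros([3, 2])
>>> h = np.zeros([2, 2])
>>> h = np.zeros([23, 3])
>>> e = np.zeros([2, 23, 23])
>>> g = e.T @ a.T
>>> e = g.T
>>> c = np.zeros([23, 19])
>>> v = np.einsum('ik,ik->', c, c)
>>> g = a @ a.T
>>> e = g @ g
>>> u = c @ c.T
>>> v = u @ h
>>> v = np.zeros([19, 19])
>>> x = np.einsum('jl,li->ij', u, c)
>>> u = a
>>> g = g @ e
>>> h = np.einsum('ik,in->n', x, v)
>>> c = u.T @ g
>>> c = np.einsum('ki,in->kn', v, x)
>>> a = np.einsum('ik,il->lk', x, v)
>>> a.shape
(19, 23)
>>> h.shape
(19,)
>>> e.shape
(3, 3)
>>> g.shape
(3, 3)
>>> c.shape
(19, 23)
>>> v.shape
(19, 19)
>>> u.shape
(3, 2)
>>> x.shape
(19, 23)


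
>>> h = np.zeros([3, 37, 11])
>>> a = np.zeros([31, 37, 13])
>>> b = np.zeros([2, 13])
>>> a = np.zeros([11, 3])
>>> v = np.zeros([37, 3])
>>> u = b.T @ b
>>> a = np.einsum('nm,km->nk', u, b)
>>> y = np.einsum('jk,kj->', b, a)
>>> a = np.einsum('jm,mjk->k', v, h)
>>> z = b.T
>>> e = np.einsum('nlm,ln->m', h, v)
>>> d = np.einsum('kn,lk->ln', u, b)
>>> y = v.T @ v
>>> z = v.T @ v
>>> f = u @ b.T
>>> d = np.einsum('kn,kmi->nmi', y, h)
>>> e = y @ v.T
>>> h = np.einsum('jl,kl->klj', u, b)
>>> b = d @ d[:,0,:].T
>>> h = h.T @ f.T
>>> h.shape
(13, 13, 13)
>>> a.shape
(11,)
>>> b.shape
(3, 37, 3)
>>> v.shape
(37, 3)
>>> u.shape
(13, 13)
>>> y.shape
(3, 3)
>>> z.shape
(3, 3)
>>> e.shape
(3, 37)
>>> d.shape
(3, 37, 11)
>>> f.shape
(13, 2)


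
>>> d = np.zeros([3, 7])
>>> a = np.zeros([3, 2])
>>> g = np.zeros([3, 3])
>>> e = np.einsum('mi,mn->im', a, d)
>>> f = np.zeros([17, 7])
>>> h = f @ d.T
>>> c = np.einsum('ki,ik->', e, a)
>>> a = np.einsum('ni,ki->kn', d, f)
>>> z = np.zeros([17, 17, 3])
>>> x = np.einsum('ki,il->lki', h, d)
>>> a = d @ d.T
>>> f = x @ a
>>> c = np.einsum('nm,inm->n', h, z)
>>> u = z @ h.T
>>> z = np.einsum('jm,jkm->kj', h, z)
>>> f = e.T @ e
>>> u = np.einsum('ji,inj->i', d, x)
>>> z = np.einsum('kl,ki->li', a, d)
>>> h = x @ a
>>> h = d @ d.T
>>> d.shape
(3, 7)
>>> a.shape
(3, 3)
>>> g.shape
(3, 3)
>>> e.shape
(2, 3)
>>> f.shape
(3, 3)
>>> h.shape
(3, 3)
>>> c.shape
(17,)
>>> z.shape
(3, 7)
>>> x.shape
(7, 17, 3)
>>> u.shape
(7,)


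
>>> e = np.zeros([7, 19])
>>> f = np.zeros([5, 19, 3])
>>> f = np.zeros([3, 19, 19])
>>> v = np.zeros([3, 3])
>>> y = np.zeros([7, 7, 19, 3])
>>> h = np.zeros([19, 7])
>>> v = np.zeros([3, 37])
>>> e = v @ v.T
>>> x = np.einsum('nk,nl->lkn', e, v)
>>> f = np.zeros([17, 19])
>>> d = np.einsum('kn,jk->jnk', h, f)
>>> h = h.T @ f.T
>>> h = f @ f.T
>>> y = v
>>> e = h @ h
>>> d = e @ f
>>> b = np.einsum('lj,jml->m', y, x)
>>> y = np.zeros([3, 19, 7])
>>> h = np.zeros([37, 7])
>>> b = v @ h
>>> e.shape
(17, 17)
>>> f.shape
(17, 19)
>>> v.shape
(3, 37)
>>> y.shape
(3, 19, 7)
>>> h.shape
(37, 7)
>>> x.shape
(37, 3, 3)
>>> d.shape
(17, 19)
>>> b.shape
(3, 7)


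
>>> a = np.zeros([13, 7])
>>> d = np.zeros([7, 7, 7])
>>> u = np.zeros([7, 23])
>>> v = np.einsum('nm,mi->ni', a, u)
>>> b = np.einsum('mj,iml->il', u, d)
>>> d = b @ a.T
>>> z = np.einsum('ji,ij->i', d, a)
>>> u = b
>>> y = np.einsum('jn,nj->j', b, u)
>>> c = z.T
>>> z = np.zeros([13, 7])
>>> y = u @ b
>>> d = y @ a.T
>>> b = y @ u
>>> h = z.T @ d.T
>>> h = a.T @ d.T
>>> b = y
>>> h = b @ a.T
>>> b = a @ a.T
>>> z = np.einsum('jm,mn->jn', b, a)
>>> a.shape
(13, 7)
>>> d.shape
(7, 13)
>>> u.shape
(7, 7)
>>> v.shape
(13, 23)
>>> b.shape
(13, 13)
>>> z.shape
(13, 7)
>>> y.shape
(7, 7)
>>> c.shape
(13,)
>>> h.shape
(7, 13)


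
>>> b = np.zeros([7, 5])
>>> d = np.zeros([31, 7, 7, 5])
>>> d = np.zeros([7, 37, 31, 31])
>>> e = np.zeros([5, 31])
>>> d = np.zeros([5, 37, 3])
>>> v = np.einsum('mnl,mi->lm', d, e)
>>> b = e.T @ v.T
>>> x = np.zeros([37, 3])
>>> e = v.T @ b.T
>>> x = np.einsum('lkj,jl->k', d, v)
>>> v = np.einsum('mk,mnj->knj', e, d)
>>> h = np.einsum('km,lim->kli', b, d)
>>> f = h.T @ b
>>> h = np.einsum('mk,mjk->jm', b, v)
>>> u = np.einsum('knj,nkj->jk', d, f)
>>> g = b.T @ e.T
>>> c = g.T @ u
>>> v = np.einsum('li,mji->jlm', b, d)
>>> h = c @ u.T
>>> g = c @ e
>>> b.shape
(31, 3)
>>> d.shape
(5, 37, 3)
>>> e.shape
(5, 31)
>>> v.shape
(37, 31, 5)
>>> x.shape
(37,)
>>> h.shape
(5, 3)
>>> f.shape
(37, 5, 3)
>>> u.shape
(3, 5)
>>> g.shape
(5, 31)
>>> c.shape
(5, 5)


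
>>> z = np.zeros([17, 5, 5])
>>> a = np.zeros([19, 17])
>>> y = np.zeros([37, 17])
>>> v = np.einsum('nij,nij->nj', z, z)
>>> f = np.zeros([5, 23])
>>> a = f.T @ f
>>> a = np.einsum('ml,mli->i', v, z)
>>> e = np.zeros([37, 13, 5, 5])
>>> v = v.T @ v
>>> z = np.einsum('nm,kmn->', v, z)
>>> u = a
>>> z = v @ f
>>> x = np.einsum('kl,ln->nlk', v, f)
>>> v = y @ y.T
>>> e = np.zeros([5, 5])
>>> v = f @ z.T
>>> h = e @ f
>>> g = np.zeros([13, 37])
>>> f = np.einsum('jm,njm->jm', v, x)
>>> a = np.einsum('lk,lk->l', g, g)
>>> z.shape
(5, 23)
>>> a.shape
(13,)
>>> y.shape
(37, 17)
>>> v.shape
(5, 5)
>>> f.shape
(5, 5)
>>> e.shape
(5, 5)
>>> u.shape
(5,)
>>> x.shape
(23, 5, 5)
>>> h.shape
(5, 23)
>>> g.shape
(13, 37)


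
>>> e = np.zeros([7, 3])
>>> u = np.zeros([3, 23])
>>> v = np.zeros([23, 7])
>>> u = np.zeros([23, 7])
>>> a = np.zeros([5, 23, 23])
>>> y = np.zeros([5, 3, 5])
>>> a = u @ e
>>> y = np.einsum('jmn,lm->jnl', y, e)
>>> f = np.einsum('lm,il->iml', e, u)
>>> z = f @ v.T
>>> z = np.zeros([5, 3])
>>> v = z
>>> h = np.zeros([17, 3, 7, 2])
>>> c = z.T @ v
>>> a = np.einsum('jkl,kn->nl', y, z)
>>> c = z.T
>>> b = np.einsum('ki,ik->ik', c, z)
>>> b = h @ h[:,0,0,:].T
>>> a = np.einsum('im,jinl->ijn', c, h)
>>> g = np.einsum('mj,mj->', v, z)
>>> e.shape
(7, 3)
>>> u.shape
(23, 7)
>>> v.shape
(5, 3)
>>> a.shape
(3, 17, 7)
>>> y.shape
(5, 5, 7)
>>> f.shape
(23, 3, 7)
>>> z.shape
(5, 3)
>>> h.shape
(17, 3, 7, 2)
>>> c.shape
(3, 5)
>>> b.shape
(17, 3, 7, 17)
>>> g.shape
()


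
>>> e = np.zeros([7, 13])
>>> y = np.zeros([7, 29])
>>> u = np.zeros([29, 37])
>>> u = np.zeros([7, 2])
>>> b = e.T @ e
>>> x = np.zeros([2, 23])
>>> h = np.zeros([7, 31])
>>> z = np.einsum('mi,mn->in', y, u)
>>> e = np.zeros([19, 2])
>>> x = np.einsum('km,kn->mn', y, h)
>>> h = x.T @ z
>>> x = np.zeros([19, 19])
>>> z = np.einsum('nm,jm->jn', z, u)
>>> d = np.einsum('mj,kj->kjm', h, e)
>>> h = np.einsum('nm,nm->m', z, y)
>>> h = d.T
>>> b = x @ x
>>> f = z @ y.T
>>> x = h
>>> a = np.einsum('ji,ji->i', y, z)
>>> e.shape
(19, 2)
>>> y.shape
(7, 29)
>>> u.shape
(7, 2)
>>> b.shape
(19, 19)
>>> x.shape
(31, 2, 19)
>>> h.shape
(31, 2, 19)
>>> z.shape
(7, 29)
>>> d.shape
(19, 2, 31)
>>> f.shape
(7, 7)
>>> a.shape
(29,)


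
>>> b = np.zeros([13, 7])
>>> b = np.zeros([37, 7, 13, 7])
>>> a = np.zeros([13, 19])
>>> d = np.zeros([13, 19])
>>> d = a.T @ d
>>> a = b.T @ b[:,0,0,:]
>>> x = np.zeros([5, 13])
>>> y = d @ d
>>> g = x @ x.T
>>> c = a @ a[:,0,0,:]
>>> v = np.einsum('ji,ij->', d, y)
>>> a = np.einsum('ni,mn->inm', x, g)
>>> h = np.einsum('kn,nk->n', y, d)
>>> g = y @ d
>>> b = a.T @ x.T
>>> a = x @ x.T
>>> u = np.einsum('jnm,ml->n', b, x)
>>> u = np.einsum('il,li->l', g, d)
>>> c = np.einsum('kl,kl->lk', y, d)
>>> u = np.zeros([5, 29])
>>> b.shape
(5, 5, 5)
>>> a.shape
(5, 5)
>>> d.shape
(19, 19)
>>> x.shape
(5, 13)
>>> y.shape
(19, 19)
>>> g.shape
(19, 19)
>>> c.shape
(19, 19)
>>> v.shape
()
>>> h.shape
(19,)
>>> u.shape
(5, 29)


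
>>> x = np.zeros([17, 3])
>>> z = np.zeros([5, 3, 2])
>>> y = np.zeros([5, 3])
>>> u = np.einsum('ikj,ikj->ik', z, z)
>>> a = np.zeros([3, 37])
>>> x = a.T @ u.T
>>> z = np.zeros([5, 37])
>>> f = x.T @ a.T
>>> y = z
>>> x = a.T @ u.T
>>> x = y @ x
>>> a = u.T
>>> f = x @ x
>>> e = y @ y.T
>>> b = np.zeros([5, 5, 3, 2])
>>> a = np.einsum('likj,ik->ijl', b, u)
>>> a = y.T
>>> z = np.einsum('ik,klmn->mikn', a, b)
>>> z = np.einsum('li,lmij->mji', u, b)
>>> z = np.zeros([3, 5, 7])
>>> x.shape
(5, 5)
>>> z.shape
(3, 5, 7)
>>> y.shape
(5, 37)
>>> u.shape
(5, 3)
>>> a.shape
(37, 5)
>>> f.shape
(5, 5)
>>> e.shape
(5, 5)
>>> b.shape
(5, 5, 3, 2)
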